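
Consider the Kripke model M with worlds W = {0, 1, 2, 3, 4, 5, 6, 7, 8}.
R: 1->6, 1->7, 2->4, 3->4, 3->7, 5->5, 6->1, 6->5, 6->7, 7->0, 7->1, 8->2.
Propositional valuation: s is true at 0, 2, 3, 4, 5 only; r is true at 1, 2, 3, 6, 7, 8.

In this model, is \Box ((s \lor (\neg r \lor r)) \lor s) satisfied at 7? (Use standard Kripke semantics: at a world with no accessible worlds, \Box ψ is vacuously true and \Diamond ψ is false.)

Recall that \Box ψ holds at a world iff ψ holds at every accessible world, and \Diamond ψ holds iff ψ holds at some accessible world.
At 7: \Box ((s \lor (\neg r \lor r)) \lor s) requires (s \lor (\neg r \lor r)) \lor s at every successor {0, 1}.
  At 0: (s \lor (\neg r \lor r)) \lor s is true.
  At 1: (s \lor (\neg r \lor r)) \lor s is true.
So \Box ((s \lor (\neg r \lor r)) \lor s) is true at 7.

Yes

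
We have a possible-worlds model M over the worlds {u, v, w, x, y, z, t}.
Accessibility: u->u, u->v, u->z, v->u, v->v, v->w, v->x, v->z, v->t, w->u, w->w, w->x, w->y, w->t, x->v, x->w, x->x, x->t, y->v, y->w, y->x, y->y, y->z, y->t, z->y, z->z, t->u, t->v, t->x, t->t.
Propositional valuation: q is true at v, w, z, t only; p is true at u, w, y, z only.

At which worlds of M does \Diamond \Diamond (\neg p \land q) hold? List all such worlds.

Recall that \Diamond ψ holds at a world iff ψ holds at some accessible world.
Let φ = \Diamond \Diamond (\neg p \land q). Evaluate φ at each world:
  u (successors {u, v, z}): φ is true.
  v (successors {u, v, w, x, z, t}): φ is true.
  w (successors {u, w, x, y, t}): φ is true.
  x (successors {v, w, x, t}): φ is true.
  y (successors {v, w, x, y, z, t}): φ is true.
  z (successors {y, z}): φ is true.
  t (successors {u, v, x, t}): φ is true.
For instance, at z:
  At z: \Diamond \Diamond (\neg p \land q) requires \Diamond (\neg p \land q) at some successor in {y, z}.
    \Diamond (\neg p \land q) holds at y, so \Diamond \Diamond (\neg p \land q) is true at z.
      At y: \Diamond (\neg p \land q) requires \neg p \land q at some successor in {v, w, x, y, z, t}.
        \neg p \land q holds at v, so \Diamond (\neg p \land q) is true at y.
Satisfying worlds: {u, v, w, x, y, z, t}

u, v, w, x, y, z, t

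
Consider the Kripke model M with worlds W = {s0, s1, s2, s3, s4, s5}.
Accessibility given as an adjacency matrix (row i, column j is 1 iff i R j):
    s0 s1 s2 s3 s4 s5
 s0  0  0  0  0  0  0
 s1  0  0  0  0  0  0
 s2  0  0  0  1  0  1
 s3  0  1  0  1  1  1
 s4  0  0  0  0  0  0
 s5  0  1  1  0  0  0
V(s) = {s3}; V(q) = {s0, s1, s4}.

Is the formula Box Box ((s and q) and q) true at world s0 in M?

At s0: no accessible worlds, so Box Box ((s and q) and q) holds vacuously.

Yes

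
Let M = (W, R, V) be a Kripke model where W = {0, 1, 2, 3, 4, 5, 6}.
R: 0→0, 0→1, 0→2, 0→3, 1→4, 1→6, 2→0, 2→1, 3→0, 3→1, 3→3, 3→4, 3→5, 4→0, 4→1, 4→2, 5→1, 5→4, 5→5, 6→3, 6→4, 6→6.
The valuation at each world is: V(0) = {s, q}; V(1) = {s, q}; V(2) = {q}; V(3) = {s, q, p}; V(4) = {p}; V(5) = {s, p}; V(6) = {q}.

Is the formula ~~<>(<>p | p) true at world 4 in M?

At 4: ~<>(<>p | p) is false, so ~~<>(<>p | p) is true.
  At 4: <>(<>p | p) is true, so ~<>(<>p | p) is false.
    At 4: <>(<>p | p) requires <>p | p at some successor in {0, 1, 2}.
      <>p | p holds at 0, so <>(<>p | p) is true at 4.

Yes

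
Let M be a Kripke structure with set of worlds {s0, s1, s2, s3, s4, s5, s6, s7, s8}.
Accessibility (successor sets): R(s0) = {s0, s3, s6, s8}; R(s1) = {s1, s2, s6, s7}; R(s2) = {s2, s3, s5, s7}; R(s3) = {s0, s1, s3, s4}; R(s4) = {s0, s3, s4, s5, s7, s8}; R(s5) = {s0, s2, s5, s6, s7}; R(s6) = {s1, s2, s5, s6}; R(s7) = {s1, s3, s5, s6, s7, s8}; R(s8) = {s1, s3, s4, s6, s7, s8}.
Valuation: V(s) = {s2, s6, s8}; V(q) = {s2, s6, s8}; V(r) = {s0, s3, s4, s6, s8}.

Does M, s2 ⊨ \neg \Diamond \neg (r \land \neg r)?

At s2: \Diamond \neg (r \land \neg r) is true, so \neg \Diamond \neg (r \land \neg r) is false.
  At s2: \Diamond \neg (r \land \neg r) requires \neg (r \land \neg r) at some successor in {s2, s3, s5, s7}.
    \neg (r \land \neg r) holds at s2, so \Diamond \neg (r \land \neg r) is true at s2.

No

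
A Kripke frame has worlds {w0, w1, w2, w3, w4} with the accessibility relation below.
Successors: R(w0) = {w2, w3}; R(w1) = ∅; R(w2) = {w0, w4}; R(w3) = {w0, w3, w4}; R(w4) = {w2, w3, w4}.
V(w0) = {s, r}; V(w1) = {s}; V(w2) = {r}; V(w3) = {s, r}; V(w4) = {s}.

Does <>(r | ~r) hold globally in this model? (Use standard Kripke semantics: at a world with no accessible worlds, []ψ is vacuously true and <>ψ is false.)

No

Let φ = <>(r | ~r). Evaluate φ at each world:
  w0 (successors {w2, w3}): φ is true.
  w1 (successors ∅): φ is false.
  w2 (successors {w0, w4}): φ is true.
  w3 (successors {w0, w3, w4}): φ is true.
  w4 (successors {w2, w3, w4}): φ is true.
Detail at w1 (counterexample):
  At w1: no accessible worlds, so <>(r | ~r) is false.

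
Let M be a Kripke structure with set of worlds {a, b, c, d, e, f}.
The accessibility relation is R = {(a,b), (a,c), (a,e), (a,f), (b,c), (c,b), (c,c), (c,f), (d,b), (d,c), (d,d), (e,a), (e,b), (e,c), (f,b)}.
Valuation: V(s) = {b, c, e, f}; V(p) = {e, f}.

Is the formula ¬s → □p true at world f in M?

Yes

At f: ¬s is false, □p is false, so ¬s → □p is true.
  At f: □p requires p at every successor {b}.
    p fails at b, so □p is false at f.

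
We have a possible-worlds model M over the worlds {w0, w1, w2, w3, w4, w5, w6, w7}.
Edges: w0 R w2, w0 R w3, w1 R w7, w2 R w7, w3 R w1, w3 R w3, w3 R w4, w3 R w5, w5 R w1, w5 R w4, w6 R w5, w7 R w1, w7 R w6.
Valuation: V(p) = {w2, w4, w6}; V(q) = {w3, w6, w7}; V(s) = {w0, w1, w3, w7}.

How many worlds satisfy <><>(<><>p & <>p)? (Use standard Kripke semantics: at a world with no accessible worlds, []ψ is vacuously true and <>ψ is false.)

Let φ = <><>(<><>p & <>p). Evaluate φ at each world:
  w0 (successors {w2, w3}): φ is true.
  w1 (successors {w7}): φ is false.
  w2 (successors {w7}): φ is false.
  w3 (successors {w1, w3, w4, w5}): φ is true.
  w4 (successors ∅): φ is false.
  w5 (successors {w1, w4}): φ is false.
  w6 (successors {w5}): φ is false.
  w7 (successors {w1, w6}): φ is false.
For instance, at w5:
  At w5: <><>(<><>p & <>p) requires <>(<><>p & <>p) at some successor in {w1, w4}.
    At w1: <>(<><>p & <>p) is false.
    At w4: <>(<><>p & <>p) is false.
  So <><>(<><>p & <>p) is false at w5.
Satisfying worlds: {w0, w3}

2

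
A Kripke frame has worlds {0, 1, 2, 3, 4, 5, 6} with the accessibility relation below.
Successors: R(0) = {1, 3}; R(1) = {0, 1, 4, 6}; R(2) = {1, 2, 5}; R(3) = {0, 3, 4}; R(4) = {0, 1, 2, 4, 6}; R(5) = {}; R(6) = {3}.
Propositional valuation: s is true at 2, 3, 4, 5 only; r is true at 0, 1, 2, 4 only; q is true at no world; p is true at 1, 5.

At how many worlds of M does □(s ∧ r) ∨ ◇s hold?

Let φ = □(s ∧ r) ∨ ◇s. Evaluate φ at each world:
  0 (successors {1, 3}): φ is true.
  1 (successors {0, 1, 4, 6}): φ is true.
  2 (successors {1, 2, 5}): φ is true.
  3 (successors {0, 3, 4}): φ is true.
  4 (successors {0, 1, 2, 4, 6}): φ is true.
  5 (successors ∅): φ is true.
  6 (successors {3}): φ is true.
For instance, at 6:
  At 6: □(s ∧ r) is false, ◇s is true, so □(s ∧ r) ∨ ◇s is true.
    At 6: □(s ∧ r) requires s ∧ r at every successor {3}.
      s ∧ r fails at 3, so □(s ∧ r) is false at 6.
    At 6: ◇s requires s at some successor in {3}.
      s holds at 3, so ◇s is true at 6.
Satisfying worlds: {0, 1, 2, 3, 4, 5, 6}

7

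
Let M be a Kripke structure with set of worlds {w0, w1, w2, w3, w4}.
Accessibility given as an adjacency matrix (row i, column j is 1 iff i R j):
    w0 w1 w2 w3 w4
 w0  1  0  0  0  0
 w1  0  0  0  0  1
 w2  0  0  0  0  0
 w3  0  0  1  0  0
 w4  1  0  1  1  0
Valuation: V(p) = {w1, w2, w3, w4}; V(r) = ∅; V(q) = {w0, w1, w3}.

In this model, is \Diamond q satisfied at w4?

Yes

At w4: \Diamond q requires q at some successor in {w0, w2, w3}.
  q holds at w0, so \Diamond q is true at w4.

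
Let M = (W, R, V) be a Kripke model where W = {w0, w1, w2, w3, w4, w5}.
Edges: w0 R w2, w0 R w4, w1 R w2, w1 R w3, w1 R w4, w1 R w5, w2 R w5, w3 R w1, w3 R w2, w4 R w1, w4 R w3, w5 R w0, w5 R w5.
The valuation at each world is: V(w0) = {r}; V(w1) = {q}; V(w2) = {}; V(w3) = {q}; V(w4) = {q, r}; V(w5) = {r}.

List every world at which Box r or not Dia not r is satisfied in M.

w2, w5

Let φ = Box r or not Dia not r. Evaluate φ at each world:
  w0 (successors {w2, w4}): φ is false.
  w1 (successors {w2, w3, w4, w5}): φ is false.
  w2 (successors {w5}): φ is true.
  w3 (successors {w1, w2}): φ is false.
  w4 (successors {w1, w3}): φ is false.
  w5 (successors {w0, w5}): φ is true.
For instance, at w1:
  At w1: Box r is false, not Dia not r is false, so Box r or not Dia not r is false.
    At w1: Box r requires r at every successor {w2, w3, w4, w5}.
      r fails at w2, so Box r is false at w1.
    At w1: Dia not r is true, so not Dia not r is false.
      At w1: Dia not r requires not r at some successor in {w2, w3, w4, w5}.
        not r holds at w2, so Dia not r is true at w1.
Satisfying worlds: {w2, w5}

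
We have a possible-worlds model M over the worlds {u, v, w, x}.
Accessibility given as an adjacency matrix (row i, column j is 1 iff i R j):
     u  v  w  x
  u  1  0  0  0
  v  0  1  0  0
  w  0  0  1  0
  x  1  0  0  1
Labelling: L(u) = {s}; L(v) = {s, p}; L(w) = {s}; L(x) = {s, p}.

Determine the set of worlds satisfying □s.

Let φ = □s. Evaluate φ at each world:
  u (successors {u}): φ is true.
  v (successors {v}): φ is true.
  w (successors {w}): φ is true.
  x (successors {u, x}): φ is true.
For instance, at w:
  At w: □s requires s at every successor {w}.
    At w: s is true.
  So □s is true at w.
Satisfying worlds: {u, v, w, x}

u, v, w, x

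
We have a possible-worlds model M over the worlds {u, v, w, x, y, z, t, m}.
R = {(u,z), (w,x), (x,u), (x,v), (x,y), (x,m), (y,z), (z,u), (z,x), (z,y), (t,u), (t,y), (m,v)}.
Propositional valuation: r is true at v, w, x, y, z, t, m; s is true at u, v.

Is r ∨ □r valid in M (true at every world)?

Let φ = r ∨ □r. Evaluate φ at each world:
  u (successors {z}): φ is true.
  v (successors ∅): φ is true.
  w (successors {x}): φ is true.
  x (successors {u, v, y, m}): φ is true.
  y (successors {z}): φ is true.
  z (successors {u, x, y}): φ is true.
  t (successors {u, y}): φ is true.
  m (successors {v}): φ is true.
For instance, at x:
  At x: r is true, □r is false, so r ∨ □r is true.
    At x: □r requires r at every successor {u, v, y, m}.
      r fails at u, so □r is false at x.

Yes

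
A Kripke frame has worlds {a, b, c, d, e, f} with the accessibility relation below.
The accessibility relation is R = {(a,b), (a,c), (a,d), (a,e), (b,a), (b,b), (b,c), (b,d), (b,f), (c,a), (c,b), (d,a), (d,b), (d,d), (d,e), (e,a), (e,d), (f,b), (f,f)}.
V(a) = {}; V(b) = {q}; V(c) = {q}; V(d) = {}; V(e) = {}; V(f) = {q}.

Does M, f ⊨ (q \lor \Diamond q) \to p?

No

Recall that \Diamond ψ holds at a world iff ψ holds at some accessible world.
At f: q \lor \Diamond q is true, p is false, so (q \lor \Diamond q) \to p is false.
  At f: q is true, \Diamond q is true, so q \lor \Diamond q is true.
    At f: \Diamond q requires q at some successor in {b, f}.
      q holds at b, so \Diamond q is true at f.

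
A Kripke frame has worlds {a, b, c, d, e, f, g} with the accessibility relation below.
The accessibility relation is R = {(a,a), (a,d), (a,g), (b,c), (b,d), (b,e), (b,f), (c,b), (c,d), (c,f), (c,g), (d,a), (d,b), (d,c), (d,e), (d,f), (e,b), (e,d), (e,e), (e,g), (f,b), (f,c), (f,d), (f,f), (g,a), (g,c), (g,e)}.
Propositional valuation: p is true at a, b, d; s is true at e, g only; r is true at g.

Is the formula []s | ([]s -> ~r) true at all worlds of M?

Let φ = []s | ([]s -> ~r). Evaluate φ at each world:
  a (successors {a, d, g}): φ is true.
  b (successors {c, d, e, f}): φ is true.
  c (successors {b, d, f, g}): φ is true.
  d (successors {a, b, c, e, f}): φ is true.
  e (successors {b, d, e, g}): φ is true.
  f (successors {b, c, d, f}): φ is true.
  g (successors {a, c, e}): φ is true.
For instance, at a:
  At a: []s is false, []s -> ~r is true, so []s | ([]s -> ~r) is true.
    At a: []s requires s at every successor {a, d, g}.
      s fails at a, so []s is false at a.
    At a: []s is false, ~r is true, so []s -> ~r is true.
      At a: []s requires s at every successor {a, d, g}.
        s fails at a, so []s is false at a.

Yes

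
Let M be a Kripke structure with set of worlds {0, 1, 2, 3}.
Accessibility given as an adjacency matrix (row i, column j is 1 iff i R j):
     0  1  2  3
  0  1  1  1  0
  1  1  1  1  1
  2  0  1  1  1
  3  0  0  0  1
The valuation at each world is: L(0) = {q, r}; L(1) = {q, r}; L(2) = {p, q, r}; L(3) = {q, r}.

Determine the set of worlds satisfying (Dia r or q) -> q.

Recall that Dia ψ holds at a world iff ψ holds at some accessible world.
Let φ = (Dia r or q) -> q. Evaluate φ at each world:
  0 (successors {0, 1, 2}): φ is true.
  1 (successors {0, 1, 2, 3}): φ is true.
  2 (successors {1, 2, 3}): φ is true.
  3 (successors {3}): φ is true.
For instance, at 0:
  At 0: Dia r or q is true, q is true, so (Dia r or q) -> q is true.
    At 0: Dia r is true, q is true, so Dia r or q is true.
      At 0: Dia r requires r at some successor in {0, 1, 2}.
        r holds at 0, so Dia r is true at 0.
Satisfying worlds: {0, 1, 2, 3}

0, 1, 2, 3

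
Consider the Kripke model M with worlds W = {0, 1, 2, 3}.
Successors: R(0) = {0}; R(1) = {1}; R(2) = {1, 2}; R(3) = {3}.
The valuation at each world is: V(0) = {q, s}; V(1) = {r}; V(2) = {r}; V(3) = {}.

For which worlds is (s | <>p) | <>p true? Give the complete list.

Let φ = (s | <>p) | <>p. Evaluate φ at each world:
  0 (successors {0}): φ is true.
  1 (successors {1}): φ is false.
  2 (successors {1, 2}): φ is false.
  3 (successors {3}): φ is false.
For instance, at 2:
  At 2: s | <>p is false, <>p is false, so (s | <>p) | <>p is false.
    At 2: s is false, <>p is false, so s | <>p is false.
      At 2: <>p requires p at some successor in {1, 2}.
        At 1: p is false.
        At 2: p is false.
      So <>p is false at 2.
    At 2: <>p requires p at some successor in {1, 2}.
      At 1: p is false.
      At 2: p is false.
    So <>p is false at 2.
Satisfying worlds: {0}

0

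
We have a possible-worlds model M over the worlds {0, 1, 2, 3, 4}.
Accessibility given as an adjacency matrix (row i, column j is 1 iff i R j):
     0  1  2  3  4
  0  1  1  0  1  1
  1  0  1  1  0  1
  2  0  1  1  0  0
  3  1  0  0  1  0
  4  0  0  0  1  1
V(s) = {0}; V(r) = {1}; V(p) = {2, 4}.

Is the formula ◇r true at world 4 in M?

At 4: ◇r requires r at some successor in {3, 4}.
  At 3: r is false.
  At 4: r is false.
So ◇r is false at 4.

No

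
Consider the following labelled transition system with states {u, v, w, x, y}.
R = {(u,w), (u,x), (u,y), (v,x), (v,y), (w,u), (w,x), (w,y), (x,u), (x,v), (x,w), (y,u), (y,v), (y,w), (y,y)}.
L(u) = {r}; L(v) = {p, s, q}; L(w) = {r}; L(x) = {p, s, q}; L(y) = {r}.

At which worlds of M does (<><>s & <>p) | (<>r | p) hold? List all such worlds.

u, v, w, x, y

Let φ = (<><>s & <>p) | (<>r | p). Evaluate φ at each world:
  u (successors {w, x, y}): φ is true.
  v (successors {x, y}): φ is true.
  w (successors {u, x, y}): φ is true.
  x (successors {u, v, w}): φ is true.
  y (successors {u, v, w, y}): φ is true.
For instance, at u:
  At u: <><>s & <>p is true, <>r | p is true, so (<><>s & <>p) | (<>r | p) is true.
    At u: <><>s is true, <>p is true, so <><>s & <>p is true.
      At u: <><>s requires <>s at some successor in {w, x, y}.
        <>s holds at w, so <><>s is true at u.
      At u: <>p requires p at some successor in {w, x, y}.
        p holds at x, so <>p is true at u.
    At u: <>r is true, p is false, so <>r | p is true.
      At u: <>r requires r at some successor in {w, x, y}.
        r holds at w, so <>r is true at u.
Satisfying worlds: {u, v, w, x, y}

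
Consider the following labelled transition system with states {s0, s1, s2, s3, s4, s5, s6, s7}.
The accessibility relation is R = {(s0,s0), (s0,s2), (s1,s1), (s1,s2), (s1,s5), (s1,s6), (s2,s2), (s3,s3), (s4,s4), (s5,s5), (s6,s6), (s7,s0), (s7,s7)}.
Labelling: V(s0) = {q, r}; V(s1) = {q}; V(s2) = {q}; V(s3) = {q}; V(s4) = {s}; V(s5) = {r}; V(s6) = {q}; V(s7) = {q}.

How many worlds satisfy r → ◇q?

Recall that ◇ψ holds at a world iff ψ holds at some accessible world.
Let φ = r → ◇q. Evaluate φ at each world:
  s0 (successors {s0, s2}): φ is true.
  s1 (successors {s1, s2, s5, s6}): φ is true.
  s2 (successors {s2}): φ is true.
  s3 (successors {s3}): φ is true.
  s4 (successors {s4}): φ is true.
  s5 (successors {s5}): φ is false.
  s6 (successors {s6}): φ is true.
  s7 (successors {s0, s7}): φ is true.
For instance, at s7:
  At s7: r is false, ◇q is true, so r → ◇q is true.
    At s7: ◇q requires q at some successor in {s0, s7}.
      q holds at s0, so ◇q is true at s7.
Satisfying worlds: {s0, s1, s2, s3, s4, s6, s7}

7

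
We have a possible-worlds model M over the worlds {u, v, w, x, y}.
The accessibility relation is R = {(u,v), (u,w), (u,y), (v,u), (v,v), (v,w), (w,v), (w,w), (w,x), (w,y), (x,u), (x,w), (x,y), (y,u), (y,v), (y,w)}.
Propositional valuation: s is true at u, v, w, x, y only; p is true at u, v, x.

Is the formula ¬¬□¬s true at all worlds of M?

No

Let φ = ¬¬□¬s. Evaluate φ at each world:
  u (successors {v, w, y}): φ is false.
  v (successors {u, v, w}): φ is false.
  w (successors {v, w, x, y}): φ is false.
  x (successors {u, w, y}): φ is false.
  y (successors {u, v, w}): φ is false.
Detail at u (counterexample):
  At u: ¬□¬s is true, so ¬¬□¬s is false.
    At u: □¬s is false, so ¬□¬s is true.
      At u: □¬s requires ¬s at every successor {v, w, y}.
        ¬s fails at v, so □¬s is false at u.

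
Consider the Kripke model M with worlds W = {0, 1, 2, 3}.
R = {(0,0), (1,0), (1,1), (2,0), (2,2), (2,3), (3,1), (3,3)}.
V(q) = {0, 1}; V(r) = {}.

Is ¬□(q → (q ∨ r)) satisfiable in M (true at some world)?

No

Let φ = ¬□(q → (q ∨ r)). Evaluate φ at each world:
  0 (successors {0}): φ is false.
  1 (successors {0, 1}): φ is false.
  2 (successors {0, 2, 3}): φ is false.
  3 (successors {1, 3}): φ is false.
For instance, at 2:
  At 2: □(q → (q ∨ r)) is true, so ¬□(q → (q ∨ r)) is false.
    At 2: □(q → (q ∨ r)) requires q → (q ∨ r) at every successor {0, 2, 3}.
      At 0: q → (q ∨ r) is true.
      At 2: q → (q ∨ r) is true.
      At 3: q → (q ∨ r) is true.
    So □(q → (q ∨ r)) is true at 2.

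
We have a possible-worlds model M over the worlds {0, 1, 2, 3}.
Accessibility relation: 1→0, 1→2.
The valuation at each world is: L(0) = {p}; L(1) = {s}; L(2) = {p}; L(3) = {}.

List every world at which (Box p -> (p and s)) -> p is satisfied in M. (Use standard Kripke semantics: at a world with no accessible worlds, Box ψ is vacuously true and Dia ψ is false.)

0, 1, 2, 3

Recall that Box ψ holds at a world iff ψ holds at every accessible world, and Dia ψ holds iff ψ holds at some accessible world.
Let φ = (Box p -> (p and s)) -> p. Evaluate φ at each world:
  0 (successors ∅): φ is true.
  1 (successors {0, 2}): φ is true.
  2 (successors ∅): φ is true.
  3 (successors ∅): φ is true.
For instance, at 1:
  At 1: Box p -> (p and s) is false, p is false, so (Box p -> (p and s)) -> p is true.
    At 1: Box p is true, p and s is false, so Box p -> (p and s) is false.
      At 1: Box p requires p at every successor {0, 2}.
        At 0: p is true.
        At 2: p is true.
      So Box p is true at 1.
Satisfying worlds: {0, 1, 2, 3}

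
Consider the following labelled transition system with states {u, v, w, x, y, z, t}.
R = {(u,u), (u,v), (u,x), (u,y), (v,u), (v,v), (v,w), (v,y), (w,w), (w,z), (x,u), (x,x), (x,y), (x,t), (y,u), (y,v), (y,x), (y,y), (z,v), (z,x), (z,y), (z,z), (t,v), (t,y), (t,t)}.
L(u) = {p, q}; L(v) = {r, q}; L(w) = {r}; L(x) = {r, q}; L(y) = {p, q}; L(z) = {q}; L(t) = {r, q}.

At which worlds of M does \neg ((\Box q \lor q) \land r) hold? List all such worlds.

u, w, y, z

Let φ = \neg ((\Box q \lor q) \land r). Evaluate φ at each world:
  u (successors {u, v, x, y}): φ is true.
  v (successors {u, v, w, y}): φ is false.
  w (successors {w, z}): φ is true.
  x (successors {u, x, y, t}): φ is false.
  y (successors {u, v, x, y}): φ is true.
  z (successors {v, x, y, z}): φ is true.
  t (successors {v, y, t}): φ is false.
For instance, at z:
  At z: (\Box q \lor q) \land r is false, so \neg ((\Box q \lor q) \land r) is true.
    At z: \Box q \lor q is true, r is false, so (\Box q \lor q) \land r is false.
      At z: \Box q is true, q is true, so \Box q \lor q is true.
Satisfying worlds: {u, w, y, z}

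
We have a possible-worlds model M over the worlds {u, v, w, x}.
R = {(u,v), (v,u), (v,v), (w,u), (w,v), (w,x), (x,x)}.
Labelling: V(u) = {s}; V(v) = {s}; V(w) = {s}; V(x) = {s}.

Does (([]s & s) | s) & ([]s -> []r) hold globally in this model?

No

Let φ = (([]s & s) | s) & ([]s -> []r). Evaluate φ at each world:
  u (successors {v}): φ is false.
  v (successors {u, v}): φ is false.
  w (successors {u, v, x}): φ is false.
  x (successors {x}): φ is false.
Detail at u (counterexample):
  At u: ([]s & s) | s is true, []s -> []r is false, so (([]s & s) | s) & ([]s -> []r) is false.
    At u: []s & s is true, s is true, so ([]s & s) | s is true.
      At u: []s is true, s is true, so []s & s is true.
    At u: []s is true, []r is false, so []s -> []r is false.
      At u: []s requires s at every successor {v}.
        At v: s is true.
      So []s is true at u.
      At u: []r requires r at every successor {v}.
        r fails at v, so []r is false at u.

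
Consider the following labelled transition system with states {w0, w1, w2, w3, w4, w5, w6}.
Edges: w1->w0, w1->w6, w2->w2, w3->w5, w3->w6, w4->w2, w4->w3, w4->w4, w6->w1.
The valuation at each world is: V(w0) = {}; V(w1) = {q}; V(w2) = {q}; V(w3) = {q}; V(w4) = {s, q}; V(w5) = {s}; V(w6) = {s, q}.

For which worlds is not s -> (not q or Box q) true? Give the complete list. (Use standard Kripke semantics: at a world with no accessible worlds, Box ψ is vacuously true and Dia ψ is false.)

Recall that Box ψ holds at a world iff ψ holds at every accessible world, and Dia ψ holds iff ψ holds at some accessible world.
Let φ = not s -> (not q or Box q). Evaluate φ at each world:
  w0 (successors ∅): φ is true.
  w1 (successors {w0, w6}): φ is false.
  w2 (successors {w2}): φ is true.
  w3 (successors {w5, w6}): φ is false.
  w4 (successors {w2, w3, w4}): φ is true.
  w5 (successors ∅): φ is true.
  w6 (successors {w1}): φ is true.
For instance, at w6:
  At w6: not s is false, not q or Box q is true, so not s -> (not q or Box q) is true.
    At w6: not q is false, Box q is true, so not q or Box q is true.
      At w6: Box q requires q at every successor {w1}.
        At w1: q is true.
      So Box q is true at w6.
Satisfying worlds: {w0, w2, w4, w5, w6}

w0, w2, w4, w5, w6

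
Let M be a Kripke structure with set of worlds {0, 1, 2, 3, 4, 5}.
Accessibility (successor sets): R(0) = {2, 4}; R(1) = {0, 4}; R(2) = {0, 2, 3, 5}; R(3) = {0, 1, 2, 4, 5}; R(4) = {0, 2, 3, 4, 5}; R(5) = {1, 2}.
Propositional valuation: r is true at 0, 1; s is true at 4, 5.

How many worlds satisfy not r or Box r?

Let φ = not r or Box r. Evaluate φ at each world:
  0 (successors {2, 4}): φ is false.
  1 (successors {0, 4}): φ is false.
  2 (successors {0, 2, 3, 5}): φ is true.
  3 (successors {0, 1, 2, 4, 5}): φ is true.
  4 (successors {0, 2, 3, 4, 5}): φ is true.
  5 (successors {1, 2}): φ is true.
For instance, at 5:
  At 5: not r is true, Box r is false, so not r or Box r is true.
    At 5: Box r requires r at every successor {1, 2}.
      r fails at 2, so Box r is false at 5.
Satisfying worlds: {2, 3, 4, 5}

4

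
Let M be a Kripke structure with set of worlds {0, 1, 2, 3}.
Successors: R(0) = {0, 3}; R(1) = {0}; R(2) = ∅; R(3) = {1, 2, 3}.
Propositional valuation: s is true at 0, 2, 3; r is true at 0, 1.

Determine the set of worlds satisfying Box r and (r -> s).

Let φ = Box r and (r -> s). Evaluate φ at each world:
  0 (successors {0, 3}): φ is false.
  1 (successors {0}): φ is false.
  2 (successors ∅): φ is true.
  3 (successors {1, 2, 3}): φ is false.
For instance, at 3:
  At 3: Box r is false, r -> s is true, so Box r and (r -> s) is false.
    At 3: Box r requires r at every successor {1, 2, 3}.
      r fails at 2, so Box r is false at 3.
Satisfying worlds: {2}

2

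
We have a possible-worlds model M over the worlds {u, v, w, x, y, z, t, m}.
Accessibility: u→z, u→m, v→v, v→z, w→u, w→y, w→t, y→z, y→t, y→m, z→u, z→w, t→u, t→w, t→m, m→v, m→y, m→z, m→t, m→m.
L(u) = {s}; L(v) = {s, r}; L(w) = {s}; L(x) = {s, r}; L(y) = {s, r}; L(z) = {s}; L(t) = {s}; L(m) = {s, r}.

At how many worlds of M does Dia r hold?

6

Let φ = Dia r. Evaluate φ at each world:
  u (successors {z, m}): φ is true.
  v (successors {v, z}): φ is true.
  w (successors {u, y, t}): φ is true.
  x (successors ∅): φ is false.
  y (successors {z, t, m}): φ is true.
  z (successors {u, w}): φ is false.
  t (successors {u, w, m}): φ is true.
  m (successors {v, y, z, t, m}): φ is true.
For instance, at z:
  At z: Dia r requires r at some successor in {u, w}.
    At u: r is false.
    At w: r is false.
  So Dia r is false at z.
Satisfying worlds: {u, v, w, y, t, m}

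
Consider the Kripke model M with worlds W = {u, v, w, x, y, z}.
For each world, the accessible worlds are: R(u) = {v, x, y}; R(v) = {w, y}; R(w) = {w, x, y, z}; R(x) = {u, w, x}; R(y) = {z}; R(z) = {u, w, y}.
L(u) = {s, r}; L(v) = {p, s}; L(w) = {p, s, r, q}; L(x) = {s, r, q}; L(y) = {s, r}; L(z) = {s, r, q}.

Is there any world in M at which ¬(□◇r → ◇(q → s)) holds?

No

Recall that □ψ holds at a world iff ψ holds at every accessible world, and ◇ψ holds iff ψ holds at some accessible world.
Let φ = ¬(□◇r → ◇(q → s)). Evaluate φ at each world:
  u (successors {v, x, y}): φ is false.
  v (successors {w, y}): φ is false.
  w (successors {w, x, y, z}): φ is false.
  x (successors {u, w, x}): φ is false.
  y (successors {z}): φ is false.
  z (successors {u, w, y}): φ is false.
For instance, at v:
  At v: □◇r → ◇(q → s) is true, so ¬(□◇r → ◇(q → s)) is false.
    At v: □◇r is true, ◇(q → s) is true, so □◇r → ◇(q → s) is true.
      At v: □◇r requires ◇r at every successor {w, y}.
        At w: ◇r is true.
        At y: ◇r is true.
      So □◇r is true at v.
      At v: ◇(q → s) requires q → s at some successor in {w, y}.
        q → s holds at w, so ◇(q → s) is true at v.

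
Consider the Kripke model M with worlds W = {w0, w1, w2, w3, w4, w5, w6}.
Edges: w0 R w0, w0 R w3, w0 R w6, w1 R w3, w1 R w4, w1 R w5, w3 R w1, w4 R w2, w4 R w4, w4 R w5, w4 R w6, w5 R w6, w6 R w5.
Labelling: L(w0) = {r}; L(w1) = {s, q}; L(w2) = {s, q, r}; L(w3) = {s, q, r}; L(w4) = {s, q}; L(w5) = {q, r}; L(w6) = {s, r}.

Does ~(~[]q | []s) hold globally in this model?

Let φ = ~(~[]q | []s). Evaluate φ at each world:
  w0 (successors {w0, w3, w6}): φ is false.
  w1 (successors {w3, w4, w5}): φ is true.
  w2 (successors ∅): φ is false.
  w3 (successors {w1}): φ is false.
  w4 (successors {w2, w4, w5, w6}): φ is false.
  w5 (successors {w6}): φ is false.
  w6 (successors {w5}): φ is true.
Detail at w0 (counterexample):
  At w0: ~[]q | []s is true, so ~(~[]q | []s) is false.
    At w0: ~[]q is true, []s is false, so ~[]q | []s is true.
      At w0: []q is false, so ~[]q is true.
      At w0: []s requires s at every successor {w0, w3, w6}.
        s fails at w0, so []s is false at w0.

No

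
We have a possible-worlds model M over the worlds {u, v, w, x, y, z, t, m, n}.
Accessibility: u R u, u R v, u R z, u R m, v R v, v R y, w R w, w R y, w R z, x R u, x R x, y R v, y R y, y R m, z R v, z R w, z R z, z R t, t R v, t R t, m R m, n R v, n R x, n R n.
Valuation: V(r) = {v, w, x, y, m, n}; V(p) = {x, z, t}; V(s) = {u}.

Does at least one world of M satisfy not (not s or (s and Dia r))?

No

Let φ = not (not s or (s and Dia r)). Evaluate φ at each world:
  u (successors {u, v, z, m}): φ is false.
  v (successors {v, y}): φ is false.
  w (successors {w, y, z}): φ is false.
  x (successors {u, x}): φ is false.
  y (successors {v, y, m}): φ is false.
  z (successors {v, w, z, t}): φ is false.
  t (successors {v, t}): φ is false.
  m (successors {m}): φ is false.
  n (successors {v, x, n}): φ is false.
For instance, at x:
  At x: not s or (s and Dia r) is true, so not (not s or (s and Dia r)) is false.
    At x: not s is true, s and Dia r is false, so not s or (s and Dia r) is true.
      At x: s is false, Dia r is true, so s and Dia r is false.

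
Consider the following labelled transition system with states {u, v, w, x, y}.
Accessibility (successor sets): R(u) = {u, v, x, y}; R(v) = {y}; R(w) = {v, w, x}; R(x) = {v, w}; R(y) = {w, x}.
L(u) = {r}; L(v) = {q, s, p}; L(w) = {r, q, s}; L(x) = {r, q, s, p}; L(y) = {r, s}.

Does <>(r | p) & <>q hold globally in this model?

No

Recall that <>ψ holds at a world iff ψ holds at some accessible world.
Let φ = <>(r | p) & <>q. Evaluate φ at each world:
  u (successors {u, v, x, y}): φ is true.
  v (successors {y}): φ is false.
  w (successors {v, w, x}): φ is true.
  x (successors {v, w}): φ is true.
  y (successors {w, x}): φ is true.
Detail at v (counterexample):
  At v: <>(r | p) is true, <>q is false, so <>(r | p) & <>q is false.
    At v: <>(r | p) requires r | p at some successor in {y}.
      r | p holds at y, so <>(r | p) is true at v.
    At v: <>q requires q at some successor in {y}.
      At y: q is false.
    So <>q is false at v.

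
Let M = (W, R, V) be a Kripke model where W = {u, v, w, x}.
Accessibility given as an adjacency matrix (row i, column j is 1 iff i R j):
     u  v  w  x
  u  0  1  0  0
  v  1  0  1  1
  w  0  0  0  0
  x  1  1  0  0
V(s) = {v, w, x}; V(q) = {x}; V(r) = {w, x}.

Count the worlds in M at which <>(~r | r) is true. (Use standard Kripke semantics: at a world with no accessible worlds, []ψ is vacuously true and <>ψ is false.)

Recall that <>ψ holds at a world iff ψ holds at some accessible world.
Let φ = <>(~r | r). Evaluate φ at each world:
  u (successors {v}): φ is true.
  v (successors {u, w, x}): φ is true.
  w (successors ∅): φ is false.
  x (successors {u, v}): φ is true.
For instance, at x:
  At x: <>(~r | r) requires ~r | r at some successor in {u, v}.
    ~r | r holds at u, so <>(~r | r) is true at x.
Satisfying worlds: {u, v, x}

3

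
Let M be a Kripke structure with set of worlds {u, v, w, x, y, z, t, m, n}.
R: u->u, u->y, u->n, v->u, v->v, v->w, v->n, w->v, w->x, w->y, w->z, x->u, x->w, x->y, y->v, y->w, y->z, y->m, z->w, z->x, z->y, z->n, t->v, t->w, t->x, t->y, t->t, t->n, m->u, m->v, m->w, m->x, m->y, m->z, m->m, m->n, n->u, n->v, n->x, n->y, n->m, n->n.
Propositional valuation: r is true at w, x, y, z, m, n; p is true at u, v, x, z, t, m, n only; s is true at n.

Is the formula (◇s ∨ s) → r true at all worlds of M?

Let φ = (◇s ∨ s) → r. Evaluate φ at each world:
  u (successors {u, y, n}): φ is false.
  v (successors {u, v, w, n}): φ is false.
  w (successors {v, x, y, z}): φ is true.
  x (successors {u, w, y}): φ is true.
  y (successors {v, w, z, m}): φ is true.
  z (successors {w, x, y, n}): φ is true.
  t (successors {v, w, x, y, t, n}): φ is false.
  m (successors {u, v, w, x, y, z, m, n}): φ is true.
  n (successors {u, v, x, y, m, n}): φ is true.
Detail at u (counterexample):
  At u: ◇s ∨ s is true, r is false, so (◇s ∨ s) → r is false.
    At u: ◇s is true, s is false, so ◇s ∨ s is true.
      At u: ◇s requires s at some successor in {u, y, n}.
        s holds at n, so ◇s is true at u.

No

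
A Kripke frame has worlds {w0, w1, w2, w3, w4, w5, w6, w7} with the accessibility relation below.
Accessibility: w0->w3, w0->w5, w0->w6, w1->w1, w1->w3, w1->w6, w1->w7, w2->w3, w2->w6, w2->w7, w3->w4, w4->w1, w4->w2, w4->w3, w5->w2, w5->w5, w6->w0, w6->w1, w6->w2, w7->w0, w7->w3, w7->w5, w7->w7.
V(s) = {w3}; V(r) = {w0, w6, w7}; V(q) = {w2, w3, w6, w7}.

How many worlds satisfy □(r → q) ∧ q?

Let φ = □(r → q) ∧ q. Evaluate φ at each world:
  w0 (successors {w3, w5, w6}): φ is false.
  w1 (successors {w1, w3, w6, w7}): φ is false.
  w2 (successors {w3, w6, w7}): φ is true.
  w3 (successors {w4}): φ is true.
  w4 (successors {w1, w2, w3}): φ is false.
  w5 (successors {w2, w5}): φ is false.
  w6 (successors {w0, w1, w2}): φ is false.
  w7 (successors {w0, w3, w5, w7}): φ is false.
For instance, at w6:
  At w6: □(r → q) is false, q is true, so □(r → q) ∧ q is false.
    At w6: □(r → q) requires r → q at every successor {w0, w1, w2}.
      r → q fails at w0, so □(r → q) is false at w6.
Satisfying worlds: {w2, w3}

2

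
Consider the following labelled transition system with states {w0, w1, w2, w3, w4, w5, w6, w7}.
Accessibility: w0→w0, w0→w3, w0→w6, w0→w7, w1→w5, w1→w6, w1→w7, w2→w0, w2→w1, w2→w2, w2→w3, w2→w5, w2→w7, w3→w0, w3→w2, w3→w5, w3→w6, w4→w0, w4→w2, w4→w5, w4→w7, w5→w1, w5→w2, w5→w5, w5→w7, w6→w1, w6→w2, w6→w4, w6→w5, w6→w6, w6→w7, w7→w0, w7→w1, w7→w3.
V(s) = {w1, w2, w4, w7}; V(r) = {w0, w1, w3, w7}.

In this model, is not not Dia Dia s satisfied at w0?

Yes

At w0: not Dia Dia s is false, so not not Dia Dia s is true.
  At w0: Dia Dia s is true, so not Dia Dia s is false.
    At w0: Dia Dia s requires Dia s at some successor in {w0, w3, w6, w7}.
      Dia s holds at w0, so Dia Dia s is true at w0.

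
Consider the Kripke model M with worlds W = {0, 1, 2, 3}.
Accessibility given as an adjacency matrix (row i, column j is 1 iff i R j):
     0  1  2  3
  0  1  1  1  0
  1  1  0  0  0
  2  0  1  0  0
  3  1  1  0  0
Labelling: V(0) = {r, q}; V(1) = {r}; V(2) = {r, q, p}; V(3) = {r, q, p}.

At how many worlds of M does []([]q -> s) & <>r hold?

Let φ = []([]q -> s) & <>r. Evaluate φ at each world:
  0 (successors {0, 1, 2}): φ is false.
  1 (successors {0}): φ is true.
  2 (successors {1}): φ is false.
  3 (successors {0, 1}): φ is false.
For instance, at 3:
  At 3: []([]q -> s) is false, <>r is true, so []([]q -> s) & <>r is false.
    At 3: []([]q -> s) requires []q -> s at every successor {0, 1}.
      []q -> s fails at 1, so []([]q -> s) is false at 3.
    At 3: <>r requires r at some successor in {0, 1}.
      r holds at 0, so <>r is true at 3.
Satisfying worlds: {1}

1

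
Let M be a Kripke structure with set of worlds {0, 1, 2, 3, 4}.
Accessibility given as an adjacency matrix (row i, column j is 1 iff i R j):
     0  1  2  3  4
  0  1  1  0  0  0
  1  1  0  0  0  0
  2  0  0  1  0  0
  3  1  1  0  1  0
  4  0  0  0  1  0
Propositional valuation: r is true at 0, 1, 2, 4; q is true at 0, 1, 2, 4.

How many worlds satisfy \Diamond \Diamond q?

Let φ = \Diamond \Diamond q. Evaluate φ at each world:
  0 (successors {0, 1}): φ is true.
  1 (successors {0}): φ is true.
  2 (successors {2}): φ is true.
  3 (successors {0, 1, 3}): φ is true.
  4 (successors {3}): φ is true.
For instance, at 0:
  At 0: \Diamond \Diamond q requires \Diamond q at some successor in {0, 1}.
    \Diamond q holds at 0, so \Diamond \Diamond q is true at 0.
      At 0: \Diamond q requires q at some successor in {0, 1}.
        q holds at 0, so \Diamond q is true at 0.
Satisfying worlds: {0, 1, 2, 3, 4}

5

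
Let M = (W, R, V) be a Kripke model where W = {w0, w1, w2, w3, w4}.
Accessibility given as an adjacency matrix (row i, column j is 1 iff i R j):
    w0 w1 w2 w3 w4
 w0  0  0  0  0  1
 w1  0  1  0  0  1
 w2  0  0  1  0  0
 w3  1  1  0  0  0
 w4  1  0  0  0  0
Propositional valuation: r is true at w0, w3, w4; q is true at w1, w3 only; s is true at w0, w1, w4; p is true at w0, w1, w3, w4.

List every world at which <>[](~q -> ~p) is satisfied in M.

Let φ = <>[](~q -> ~p). Evaluate φ at each world:
  w0 (successors {w4}): φ is false.
  w1 (successors {w1, w4}): φ is false.
  w2 (successors {w2}): φ is true.
  w3 (successors {w0, w1}): φ is false.
  w4 (successors {w0}): φ is false.
For instance, at w1:
  At w1: <>[](~q -> ~p) requires [](~q -> ~p) at some successor in {w1, w4}.
    At w1: [](~q -> ~p) is false.
    At w4: [](~q -> ~p) is false.
  So <>[](~q -> ~p) is false at w1.
Satisfying worlds: {w2}

w2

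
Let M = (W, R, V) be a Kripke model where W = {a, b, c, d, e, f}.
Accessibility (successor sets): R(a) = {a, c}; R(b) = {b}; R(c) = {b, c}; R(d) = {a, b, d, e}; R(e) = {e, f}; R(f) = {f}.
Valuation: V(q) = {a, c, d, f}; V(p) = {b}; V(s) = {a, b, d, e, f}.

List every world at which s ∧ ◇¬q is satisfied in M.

b, d, e

Let φ = s ∧ ◇¬q. Evaluate φ at each world:
  a (successors {a, c}): φ is false.
  b (successors {b}): φ is true.
  c (successors {b, c}): φ is false.
  d (successors {a, b, d, e}): φ is true.
  e (successors {e, f}): φ is true.
  f (successors {f}): φ is false.
For instance, at a:
  At a: s is true, ◇¬q is false, so s ∧ ◇¬q is false.
    At a: ◇¬q requires ¬q at some successor in {a, c}.
      At a: ¬q is false.
      At c: ¬q is false.
    So ◇¬q is false at a.
Satisfying worlds: {b, d, e}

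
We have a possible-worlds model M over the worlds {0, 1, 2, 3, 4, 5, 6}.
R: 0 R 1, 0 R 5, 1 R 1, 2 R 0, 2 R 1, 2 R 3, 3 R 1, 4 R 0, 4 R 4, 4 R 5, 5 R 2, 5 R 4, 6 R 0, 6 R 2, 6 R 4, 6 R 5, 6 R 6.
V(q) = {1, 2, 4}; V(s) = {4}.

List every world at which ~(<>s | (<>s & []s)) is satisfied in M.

0, 1, 2, 3

Recall that []ψ holds at a world iff ψ holds at every accessible world, and <>ψ holds iff ψ holds at some accessible world.
Let φ = ~(<>s | (<>s & []s)). Evaluate φ at each world:
  0 (successors {1, 5}): φ is true.
  1 (successors {1}): φ is true.
  2 (successors {0, 1, 3}): φ is true.
  3 (successors {1}): φ is true.
  4 (successors {0, 4, 5}): φ is false.
  5 (successors {2, 4}): φ is false.
  6 (successors {0, 2, 4, 5, 6}): φ is false.
For instance, at 2:
  At 2: <>s | (<>s & []s) is false, so ~(<>s | (<>s & []s)) is true.
    At 2: <>s is false, <>s & []s is false, so <>s | (<>s & []s) is false.
      At 2: <>s requires s at some successor in {0, 1, 3}.
        At 0: s is false.
        At 1: s is false.
        At 3: s is false.
      So <>s is false at 2.
      At 2: <>s is false, []s is false, so <>s & []s is false.
Satisfying worlds: {0, 1, 2, 3}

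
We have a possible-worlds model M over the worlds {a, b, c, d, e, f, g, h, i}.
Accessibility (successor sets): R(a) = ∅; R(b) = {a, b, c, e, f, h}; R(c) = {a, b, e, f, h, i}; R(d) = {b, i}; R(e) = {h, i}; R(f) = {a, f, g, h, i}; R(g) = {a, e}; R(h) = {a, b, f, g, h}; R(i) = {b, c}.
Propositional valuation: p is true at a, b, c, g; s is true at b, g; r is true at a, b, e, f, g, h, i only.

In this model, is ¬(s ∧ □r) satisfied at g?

Recall that □ψ holds at a world iff ψ holds at every accessible world, and ◇ψ holds iff ψ holds at some accessible world.
At g: s ∧ □r is true, so ¬(s ∧ □r) is false.
  At g: s is true, □r is true, so s ∧ □r is true.
    At g: □r requires r at every successor {a, e}.
      At a: r is true.
      At e: r is true.
    So □r is true at g.

No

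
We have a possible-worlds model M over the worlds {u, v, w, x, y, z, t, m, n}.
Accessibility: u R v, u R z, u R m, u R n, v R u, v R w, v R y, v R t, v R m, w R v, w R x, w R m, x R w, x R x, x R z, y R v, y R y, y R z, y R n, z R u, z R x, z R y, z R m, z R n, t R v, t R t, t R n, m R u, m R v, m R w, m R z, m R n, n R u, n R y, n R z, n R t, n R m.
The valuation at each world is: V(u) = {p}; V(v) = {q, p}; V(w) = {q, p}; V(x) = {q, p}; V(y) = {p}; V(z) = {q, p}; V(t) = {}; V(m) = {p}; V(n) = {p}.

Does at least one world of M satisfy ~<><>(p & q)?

No

Recall that <>ψ holds at a world iff ψ holds at some accessible world.
Let φ = ~<><>(p & q). Evaluate φ at each world:
  u (successors {v, z, m, n}): φ is false.
  v (successors {u, w, y, t, m}): φ is false.
  w (successors {v, x, m}): φ is false.
  x (successors {w, x, z}): φ is false.
  y (successors {v, y, z, n}): φ is false.
  z (successors {u, x, y, m, n}): φ is false.
  t (successors {v, t, n}): φ is false.
  m (successors {u, v, w, z, n}): φ is false.
  n (successors {u, y, z, t, m}): φ is false.
For instance, at t:
  At t: <><>(p & q) is true, so ~<><>(p & q) is false.
    At t: <><>(p & q) requires <>(p & q) at some successor in {v, t, n}.
      <>(p & q) holds at v, so <><>(p & q) is true at t.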